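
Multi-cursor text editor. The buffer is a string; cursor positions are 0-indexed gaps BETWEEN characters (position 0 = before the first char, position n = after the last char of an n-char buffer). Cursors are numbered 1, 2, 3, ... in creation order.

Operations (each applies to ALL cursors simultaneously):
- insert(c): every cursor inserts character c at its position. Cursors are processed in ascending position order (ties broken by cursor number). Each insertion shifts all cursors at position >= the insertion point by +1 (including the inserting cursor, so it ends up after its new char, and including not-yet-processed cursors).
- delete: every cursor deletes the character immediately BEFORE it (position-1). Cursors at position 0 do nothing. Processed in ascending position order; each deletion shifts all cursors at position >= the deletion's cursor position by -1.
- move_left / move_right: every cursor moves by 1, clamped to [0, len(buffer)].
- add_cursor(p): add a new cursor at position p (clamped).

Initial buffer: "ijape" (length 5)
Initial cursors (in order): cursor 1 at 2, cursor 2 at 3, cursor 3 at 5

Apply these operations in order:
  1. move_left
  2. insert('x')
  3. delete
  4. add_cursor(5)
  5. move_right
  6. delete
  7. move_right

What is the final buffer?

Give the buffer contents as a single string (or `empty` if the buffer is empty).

After op 1 (move_left): buffer="ijape" (len 5), cursors c1@1 c2@2 c3@4, authorship .....
After op 2 (insert('x')): buffer="ixjxapxe" (len 8), cursors c1@2 c2@4 c3@7, authorship .1.2..3.
After op 3 (delete): buffer="ijape" (len 5), cursors c1@1 c2@2 c3@4, authorship .....
After op 4 (add_cursor(5)): buffer="ijape" (len 5), cursors c1@1 c2@2 c3@4 c4@5, authorship .....
After op 5 (move_right): buffer="ijape" (len 5), cursors c1@2 c2@3 c3@5 c4@5, authorship .....
After op 6 (delete): buffer="i" (len 1), cursors c1@1 c2@1 c3@1 c4@1, authorship .
After op 7 (move_right): buffer="i" (len 1), cursors c1@1 c2@1 c3@1 c4@1, authorship .

Answer: i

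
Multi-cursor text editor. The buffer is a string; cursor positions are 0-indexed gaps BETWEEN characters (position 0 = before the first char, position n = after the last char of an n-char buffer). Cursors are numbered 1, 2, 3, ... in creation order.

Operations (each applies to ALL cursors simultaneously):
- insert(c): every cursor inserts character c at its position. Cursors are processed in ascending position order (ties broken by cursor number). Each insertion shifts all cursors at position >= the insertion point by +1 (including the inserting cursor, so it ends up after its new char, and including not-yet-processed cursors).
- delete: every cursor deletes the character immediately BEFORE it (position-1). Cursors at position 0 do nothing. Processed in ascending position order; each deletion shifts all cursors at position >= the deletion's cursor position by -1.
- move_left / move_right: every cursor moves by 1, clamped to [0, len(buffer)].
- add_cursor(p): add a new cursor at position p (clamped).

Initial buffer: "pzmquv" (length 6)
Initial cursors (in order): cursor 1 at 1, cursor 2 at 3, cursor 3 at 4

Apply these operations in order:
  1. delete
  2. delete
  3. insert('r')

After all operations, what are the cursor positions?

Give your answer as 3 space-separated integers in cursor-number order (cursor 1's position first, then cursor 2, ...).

After op 1 (delete): buffer="zuv" (len 3), cursors c1@0 c2@1 c3@1, authorship ...
After op 2 (delete): buffer="uv" (len 2), cursors c1@0 c2@0 c3@0, authorship ..
After op 3 (insert('r')): buffer="rrruv" (len 5), cursors c1@3 c2@3 c3@3, authorship 123..

Answer: 3 3 3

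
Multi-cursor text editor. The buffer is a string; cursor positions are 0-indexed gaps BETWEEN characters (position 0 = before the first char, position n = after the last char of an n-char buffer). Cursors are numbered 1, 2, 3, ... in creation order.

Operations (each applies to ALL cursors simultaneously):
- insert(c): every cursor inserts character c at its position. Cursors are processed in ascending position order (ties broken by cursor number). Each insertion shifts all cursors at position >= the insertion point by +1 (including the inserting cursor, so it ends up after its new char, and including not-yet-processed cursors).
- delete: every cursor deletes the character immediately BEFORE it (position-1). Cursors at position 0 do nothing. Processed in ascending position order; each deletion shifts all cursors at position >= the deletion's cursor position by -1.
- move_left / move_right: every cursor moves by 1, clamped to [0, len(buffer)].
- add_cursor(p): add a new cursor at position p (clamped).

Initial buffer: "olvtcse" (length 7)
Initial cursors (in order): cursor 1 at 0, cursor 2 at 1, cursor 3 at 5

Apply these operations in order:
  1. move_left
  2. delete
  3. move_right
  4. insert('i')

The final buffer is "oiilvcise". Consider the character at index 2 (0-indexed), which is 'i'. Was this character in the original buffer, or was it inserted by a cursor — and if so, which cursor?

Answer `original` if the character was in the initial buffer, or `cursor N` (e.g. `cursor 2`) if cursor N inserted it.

Answer: cursor 2

Derivation:
After op 1 (move_left): buffer="olvtcse" (len 7), cursors c1@0 c2@0 c3@4, authorship .......
After op 2 (delete): buffer="olvcse" (len 6), cursors c1@0 c2@0 c3@3, authorship ......
After op 3 (move_right): buffer="olvcse" (len 6), cursors c1@1 c2@1 c3@4, authorship ......
After op 4 (insert('i')): buffer="oiilvcise" (len 9), cursors c1@3 c2@3 c3@7, authorship .12...3..
Authorship (.=original, N=cursor N): . 1 2 . . . 3 . .
Index 2: author = 2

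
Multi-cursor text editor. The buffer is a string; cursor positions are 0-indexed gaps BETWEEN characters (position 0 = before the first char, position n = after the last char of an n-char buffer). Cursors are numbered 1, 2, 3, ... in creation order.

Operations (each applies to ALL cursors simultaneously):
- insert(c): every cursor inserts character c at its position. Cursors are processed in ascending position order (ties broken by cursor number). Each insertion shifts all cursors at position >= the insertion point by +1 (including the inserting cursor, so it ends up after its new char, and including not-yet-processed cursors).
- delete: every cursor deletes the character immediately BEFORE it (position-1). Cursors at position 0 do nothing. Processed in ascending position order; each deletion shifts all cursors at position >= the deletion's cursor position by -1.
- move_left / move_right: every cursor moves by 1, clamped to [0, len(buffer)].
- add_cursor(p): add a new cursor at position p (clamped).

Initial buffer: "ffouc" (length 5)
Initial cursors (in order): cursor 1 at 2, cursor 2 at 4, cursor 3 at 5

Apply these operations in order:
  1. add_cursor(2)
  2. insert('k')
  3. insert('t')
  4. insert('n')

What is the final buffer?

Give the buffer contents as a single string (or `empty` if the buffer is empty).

Answer: ffkkttnnouktncktn

Derivation:
After op 1 (add_cursor(2)): buffer="ffouc" (len 5), cursors c1@2 c4@2 c2@4 c3@5, authorship .....
After op 2 (insert('k')): buffer="ffkkoukck" (len 9), cursors c1@4 c4@4 c2@7 c3@9, authorship ..14..2.3
After op 3 (insert('t')): buffer="ffkkttouktckt" (len 13), cursors c1@6 c4@6 c2@10 c3@13, authorship ..1414..22.33
After op 4 (insert('n')): buffer="ffkkttnnouktncktn" (len 17), cursors c1@8 c4@8 c2@13 c3@17, authorship ..141414..222.333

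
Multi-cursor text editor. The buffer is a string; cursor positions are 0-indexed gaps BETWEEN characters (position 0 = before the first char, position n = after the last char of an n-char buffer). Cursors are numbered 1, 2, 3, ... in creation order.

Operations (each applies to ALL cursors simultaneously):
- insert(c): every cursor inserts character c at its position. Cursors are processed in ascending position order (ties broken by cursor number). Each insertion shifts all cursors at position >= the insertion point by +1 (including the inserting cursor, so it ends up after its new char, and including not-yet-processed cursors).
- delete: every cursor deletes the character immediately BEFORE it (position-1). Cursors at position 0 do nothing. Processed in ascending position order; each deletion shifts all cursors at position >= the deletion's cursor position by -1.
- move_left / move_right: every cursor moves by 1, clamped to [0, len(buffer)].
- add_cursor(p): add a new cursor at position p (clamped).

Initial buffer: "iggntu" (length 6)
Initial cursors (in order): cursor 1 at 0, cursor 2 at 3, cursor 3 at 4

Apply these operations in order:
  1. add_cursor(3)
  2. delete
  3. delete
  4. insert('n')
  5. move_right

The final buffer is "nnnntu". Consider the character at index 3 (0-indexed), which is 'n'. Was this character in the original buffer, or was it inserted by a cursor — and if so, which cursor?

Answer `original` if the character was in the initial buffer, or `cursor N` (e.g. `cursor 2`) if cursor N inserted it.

After op 1 (add_cursor(3)): buffer="iggntu" (len 6), cursors c1@0 c2@3 c4@3 c3@4, authorship ......
After op 2 (delete): buffer="itu" (len 3), cursors c1@0 c2@1 c3@1 c4@1, authorship ...
After op 3 (delete): buffer="tu" (len 2), cursors c1@0 c2@0 c3@0 c4@0, authorship ..
After op 4 (insert('n')): buffer="nnnntu" (len 6), cursors c1@4 c2@4 c3@4 c4@4, authorship 1234..
After op 5 (move_right): buffer="nnnntu" (len 6), cursors c1@5 c2@5 c3@5 c4@5, authorship 1234..
Authorship (.=original, N=cursor N): 1 2 3 4 . .
Index 3: author = 4

Answer: cursor 4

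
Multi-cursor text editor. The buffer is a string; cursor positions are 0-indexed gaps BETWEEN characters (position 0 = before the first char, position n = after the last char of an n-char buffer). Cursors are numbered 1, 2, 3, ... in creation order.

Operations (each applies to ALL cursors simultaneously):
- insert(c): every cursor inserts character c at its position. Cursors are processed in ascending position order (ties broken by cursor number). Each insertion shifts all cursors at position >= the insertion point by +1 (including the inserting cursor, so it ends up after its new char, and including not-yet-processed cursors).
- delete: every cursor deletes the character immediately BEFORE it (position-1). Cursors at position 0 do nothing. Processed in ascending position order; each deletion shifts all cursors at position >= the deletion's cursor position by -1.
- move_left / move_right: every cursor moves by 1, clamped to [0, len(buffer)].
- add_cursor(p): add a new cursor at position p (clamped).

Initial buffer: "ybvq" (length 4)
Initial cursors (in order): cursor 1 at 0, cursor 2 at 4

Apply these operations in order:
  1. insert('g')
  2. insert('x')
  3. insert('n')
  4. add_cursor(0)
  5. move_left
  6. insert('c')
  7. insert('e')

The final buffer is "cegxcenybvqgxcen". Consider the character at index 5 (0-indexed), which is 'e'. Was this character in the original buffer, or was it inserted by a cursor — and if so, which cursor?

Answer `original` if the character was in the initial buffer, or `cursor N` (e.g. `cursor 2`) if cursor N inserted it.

After op 1 (insert('g')): buffer="gybvqg" (len 6), cursors c1@1 c2@6, authorship 1....2
After op 2 (insert('x')): buffer="gxybvqgx" (len 8), cursors c1@2 c2@8, authorship 11....22
After op 3 (insert('n')): buffer="gxnybvqgxn" (len 10), cursors c1@3 c2@10, authorship 111....222
After op 4 (add_cursor(0)): buffer="gxnybvqgxn" (len 10), cursors c3@0 c1@3 c2@10, authorship 111....222
After op 5 (move_left): buffer="gxnybvqgxn" (len 10), cursors c3@0 c1@2 c2@9, authorship 111....222
After op 6 (insert('c')): buffer="cgxcnybvqgxcn" (len 13), cursors c3@1 c1@4 c2@12, authorship 31111....2222
After op 7 (insert('e')): buffer="cegxcenybvqgxcen" (len 16), cursors c3@2 c1@6 c2@15, authorship 3311111....22222
Authorship (.=original, N=cursor N): 3 3 1 1 1 1 1 . . . . 2 2 2 2 2
Index 5: author = 1

Answer: cursor 1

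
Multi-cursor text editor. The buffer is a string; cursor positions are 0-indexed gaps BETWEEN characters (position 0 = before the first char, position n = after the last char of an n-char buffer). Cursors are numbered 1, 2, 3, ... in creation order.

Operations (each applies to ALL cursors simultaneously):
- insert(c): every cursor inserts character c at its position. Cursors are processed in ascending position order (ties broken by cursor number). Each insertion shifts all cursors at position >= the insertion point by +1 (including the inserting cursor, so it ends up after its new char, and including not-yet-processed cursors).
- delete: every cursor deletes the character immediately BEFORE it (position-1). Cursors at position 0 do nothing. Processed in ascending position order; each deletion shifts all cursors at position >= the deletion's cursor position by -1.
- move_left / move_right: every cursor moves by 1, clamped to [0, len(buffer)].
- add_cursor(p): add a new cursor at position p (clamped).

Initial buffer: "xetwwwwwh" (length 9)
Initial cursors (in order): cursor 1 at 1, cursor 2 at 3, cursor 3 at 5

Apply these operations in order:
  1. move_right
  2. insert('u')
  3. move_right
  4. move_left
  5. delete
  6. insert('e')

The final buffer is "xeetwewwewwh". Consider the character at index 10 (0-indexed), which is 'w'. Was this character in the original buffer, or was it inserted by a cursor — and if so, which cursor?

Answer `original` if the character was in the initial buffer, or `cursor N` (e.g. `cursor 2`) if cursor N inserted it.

Answer: original

Derivation:
After op 1 (move_right): buffer="xetwwwwwh" (len 9), cursors c1@2 c2@4 c3@6, authorship .........
After op 2 (insert('u')): buffer="xeutwuwwuwwh" (len 12), cursors c1@3 c2@6 c3@9, authorship ..1..2..3...
After op 3 (move_right): buffer="xeutwuwwuwwh" (len 12), cursors c1@4 c2@7 c3@10, authorship ..1..2..3...
After op 4 (move_left): buffer="xeutwuwwuwwh" (len 12), cursors c1@3 c2@6 c3@9, authorship ..1..2..3...
After op 5 (delete): buffer="xetwwwwwh" (len 9), cursors c1@2 c2@4 c3@6, authorship .........
After op 6 (insert('e')): buffer="xeetwewwewwh" (len 12), cursors c1@3 c2@6 c3@9, authorship ..1..2..3...
Authorship (.=original, N=cursor N): . . 1 . . 2 . . 3 . . .
Index 10: author = original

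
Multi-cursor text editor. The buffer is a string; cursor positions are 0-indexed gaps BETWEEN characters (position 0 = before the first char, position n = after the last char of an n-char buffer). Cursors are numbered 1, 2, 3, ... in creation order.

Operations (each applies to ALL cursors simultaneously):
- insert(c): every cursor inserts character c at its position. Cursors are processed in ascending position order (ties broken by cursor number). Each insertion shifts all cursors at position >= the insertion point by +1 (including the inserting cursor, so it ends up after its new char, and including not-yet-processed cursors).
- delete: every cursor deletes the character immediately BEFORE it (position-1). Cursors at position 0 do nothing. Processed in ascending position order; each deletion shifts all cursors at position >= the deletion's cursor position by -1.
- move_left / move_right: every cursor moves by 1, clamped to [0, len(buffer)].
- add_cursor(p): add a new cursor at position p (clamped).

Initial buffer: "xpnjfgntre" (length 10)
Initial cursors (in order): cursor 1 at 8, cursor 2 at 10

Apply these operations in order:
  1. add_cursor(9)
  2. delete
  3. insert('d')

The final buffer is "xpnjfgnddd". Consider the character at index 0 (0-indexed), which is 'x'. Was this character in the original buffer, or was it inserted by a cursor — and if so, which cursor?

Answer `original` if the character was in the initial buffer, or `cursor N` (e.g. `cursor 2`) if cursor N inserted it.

After op 1 (add_cursor(9)): buffer="xpnjfgntre" (len 10), cursors c1@8 c3@9 c2@10, authorship ..........
After op 2 (delete): buffer="xpnjfgn" (len 7), cursors c1@7 c2@7 c3@7, authorship .......
After op 3 (insert('d')): buffer="xpnjfgnddd" (len 10), cursors c1@10 c2@10 c3@10, authorship .......123
Authorship (.=original, N=cursor N): . . . . . . . 1 2 3
Index 0: author = original

Answer: original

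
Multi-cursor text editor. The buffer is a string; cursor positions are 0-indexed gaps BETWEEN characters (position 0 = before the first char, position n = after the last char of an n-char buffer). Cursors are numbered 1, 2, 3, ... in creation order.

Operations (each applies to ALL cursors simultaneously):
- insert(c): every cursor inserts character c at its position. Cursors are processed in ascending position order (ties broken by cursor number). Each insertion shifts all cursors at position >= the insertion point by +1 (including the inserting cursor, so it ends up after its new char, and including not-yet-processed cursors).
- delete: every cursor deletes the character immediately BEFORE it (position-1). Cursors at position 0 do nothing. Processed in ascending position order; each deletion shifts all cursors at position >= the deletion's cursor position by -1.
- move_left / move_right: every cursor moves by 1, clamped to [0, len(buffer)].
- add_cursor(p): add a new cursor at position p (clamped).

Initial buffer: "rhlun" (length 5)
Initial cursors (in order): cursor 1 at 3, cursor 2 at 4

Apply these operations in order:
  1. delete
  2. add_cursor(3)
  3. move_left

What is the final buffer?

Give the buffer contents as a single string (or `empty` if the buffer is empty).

Answer: rhn

Derivation:
After op 1 (delete): buffer="rhn" (len 3), cursors c1@2 c2@2, authorship ...
After op 2 (add_cursor(3)): buffer="rhn" (len 3), cursors c1@2 c2@2 c3@3, authorship ...
After op 3 (move_left): buffer="rhn" (len 3), cursors c1@1 c2@1 c3@2, authorship ...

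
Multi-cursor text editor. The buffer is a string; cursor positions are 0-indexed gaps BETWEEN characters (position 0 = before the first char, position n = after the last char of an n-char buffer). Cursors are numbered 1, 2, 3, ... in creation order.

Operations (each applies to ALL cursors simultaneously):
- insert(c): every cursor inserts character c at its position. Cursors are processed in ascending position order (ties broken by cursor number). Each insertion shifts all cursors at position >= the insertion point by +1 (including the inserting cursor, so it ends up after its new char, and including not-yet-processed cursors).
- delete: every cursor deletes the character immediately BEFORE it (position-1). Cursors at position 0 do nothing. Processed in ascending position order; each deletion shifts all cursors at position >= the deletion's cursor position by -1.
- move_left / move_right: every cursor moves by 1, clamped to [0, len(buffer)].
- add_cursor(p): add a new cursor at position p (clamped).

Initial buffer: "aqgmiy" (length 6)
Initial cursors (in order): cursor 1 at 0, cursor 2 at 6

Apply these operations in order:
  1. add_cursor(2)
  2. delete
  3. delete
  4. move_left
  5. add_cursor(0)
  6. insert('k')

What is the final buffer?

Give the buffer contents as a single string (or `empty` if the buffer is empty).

Answer: kkkgkm

Derivation:
After op 1 (add_cursor(2)): buffer="aqgmiy" (len 6), cursors c1@0 c3@2 c2@6, authorship ......
After op 2 (delete): buffer="agmi" (len 4), cursors c1@0 c3@1 c2@4, authorship ....
After op 3 (delete): buffer="gm" (len 2), cursors c1@0 c3@0 c2@2, authorship ..
After op 4 (move_left): buffer="gm" (len 2), cursors c1@0 c3@0 c2@1, authorship ..
After op 5 (add_cursor(0)): buffer="gm" (len 2), cursors c1@0 c3@0 c4@0 c2@1, authorship ..
After op 6 (insert('k')): buffer="kkkgkm" (len 6), cursors c1@3 c3@3 c4@3 c2@5, authorship 134.2.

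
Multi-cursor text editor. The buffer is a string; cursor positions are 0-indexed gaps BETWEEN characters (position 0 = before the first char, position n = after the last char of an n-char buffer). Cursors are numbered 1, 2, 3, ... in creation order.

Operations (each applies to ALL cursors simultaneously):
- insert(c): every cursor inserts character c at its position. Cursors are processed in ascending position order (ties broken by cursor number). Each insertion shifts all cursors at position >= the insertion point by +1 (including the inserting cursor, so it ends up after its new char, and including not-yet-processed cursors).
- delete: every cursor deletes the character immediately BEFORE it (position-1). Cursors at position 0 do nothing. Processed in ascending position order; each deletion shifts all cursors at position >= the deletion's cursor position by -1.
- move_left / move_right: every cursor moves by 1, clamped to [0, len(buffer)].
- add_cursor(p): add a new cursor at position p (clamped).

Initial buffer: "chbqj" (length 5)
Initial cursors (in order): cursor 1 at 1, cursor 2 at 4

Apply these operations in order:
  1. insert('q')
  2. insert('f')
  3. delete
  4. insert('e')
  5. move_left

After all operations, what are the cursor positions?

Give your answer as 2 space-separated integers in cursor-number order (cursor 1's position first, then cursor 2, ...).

Answer: 2 7

Derivation:
After op 1 (insert('q')): buffer="cqhbqqj" (len 7), cursors c1@2 c2@6, authorship .1...2.
After op 2 (insert('f')): buffer="cqfhbqqfj" (len 9), cursors c1@3 c2@8, authorship .11...22.
After op 3 (delete): buffer="cqhbqqj" (len 7), cursors c1@2 c2@6, authorship .1...2.
After op 4 (insert('e')): buffer="cqehbqqej" (len 9), cursors c1@3 c2@8, authorship .11...22.
After op 5 (move_left): buffer="cqehbqqej" (len 9), cursors c1@2 c2@7, authorship .11...22.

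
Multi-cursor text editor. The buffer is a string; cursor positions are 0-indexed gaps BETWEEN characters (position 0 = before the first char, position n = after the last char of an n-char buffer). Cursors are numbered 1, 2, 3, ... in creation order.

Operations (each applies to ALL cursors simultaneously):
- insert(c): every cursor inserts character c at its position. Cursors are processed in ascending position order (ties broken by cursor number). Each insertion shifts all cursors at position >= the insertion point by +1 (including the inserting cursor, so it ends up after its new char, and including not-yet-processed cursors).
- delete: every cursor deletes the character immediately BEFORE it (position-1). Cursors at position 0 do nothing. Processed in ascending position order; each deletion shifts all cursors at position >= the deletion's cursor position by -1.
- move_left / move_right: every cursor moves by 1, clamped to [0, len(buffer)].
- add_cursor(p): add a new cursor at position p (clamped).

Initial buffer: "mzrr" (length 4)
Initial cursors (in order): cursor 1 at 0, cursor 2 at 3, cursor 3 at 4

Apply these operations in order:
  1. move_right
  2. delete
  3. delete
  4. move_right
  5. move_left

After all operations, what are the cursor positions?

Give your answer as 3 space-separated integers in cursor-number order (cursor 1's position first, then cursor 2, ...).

Answer: 0 0 0

Derivation:
After op 1 (move_right): buffer="mzrr" (len 4), cursors c1@1 c2@4 c3@4, authorship ....
After op 2 (delete): buffer="z" (len 1), cursors c1@0 c2@1 c3@1, authorship .
After op 3 (delete): buffer="" (len 0), cursors c1@0 c2@0 c3@0, authorship 
After op 4 (move_right): buffer="" (len 0), cursors c1@0 c2@0 c3@0, authorship 
After op 5 (move_left): buffer="" (len 0), cursors c1@0 c2@0 c3@0, authorship 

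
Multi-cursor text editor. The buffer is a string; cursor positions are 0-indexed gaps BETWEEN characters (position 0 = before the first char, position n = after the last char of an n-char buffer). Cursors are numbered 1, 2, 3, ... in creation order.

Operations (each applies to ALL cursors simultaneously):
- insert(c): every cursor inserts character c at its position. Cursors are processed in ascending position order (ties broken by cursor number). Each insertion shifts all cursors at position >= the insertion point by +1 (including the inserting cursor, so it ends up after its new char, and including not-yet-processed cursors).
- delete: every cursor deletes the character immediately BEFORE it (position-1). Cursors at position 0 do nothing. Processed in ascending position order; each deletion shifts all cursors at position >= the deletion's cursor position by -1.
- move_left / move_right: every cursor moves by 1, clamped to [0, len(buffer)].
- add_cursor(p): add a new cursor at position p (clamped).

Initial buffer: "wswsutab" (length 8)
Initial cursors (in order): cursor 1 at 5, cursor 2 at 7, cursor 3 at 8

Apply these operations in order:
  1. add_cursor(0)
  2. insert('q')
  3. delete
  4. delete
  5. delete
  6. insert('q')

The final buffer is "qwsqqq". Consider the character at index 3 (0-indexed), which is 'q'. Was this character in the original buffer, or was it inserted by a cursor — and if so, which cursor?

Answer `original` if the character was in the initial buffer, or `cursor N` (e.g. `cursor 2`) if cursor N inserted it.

Answer: cursor 1

Derivation:
After op 1 (add_cursor(0)): buffer="wswsutab" (len 8), cursors c4@0 c1@5 c2@7 c3@8, authorship ........
After op 2 (insert('q')): buffer="qwswsuqtaqbq" (len 12), cursors c4@1 c1@7 c2@10 c3@12, authorship 4.....1..2.3
After op 3 (delete): buffer="wswsutab" (len 8), cursors c4@0 c1@5 c2@7 c3@8, authorship ........
After op 4 (delete): buffer="wswst" (len 5), cursors c4@0 c1@4 c2@5 c3@5, authorship .....
After op 5 (delete): buffer="ws" (len 2), cursors c4@0 c1@2 c2@2 c3@2, authorship ..
After op 6 (insert('q')): buffer="qwsqqq" (len 6), cursors c4@1 c1@6 c2@6 c3@6, authorship 4..123
Authorship (.=original, N=cursor N): 4 . . 1 2 3
Index 3: author = 1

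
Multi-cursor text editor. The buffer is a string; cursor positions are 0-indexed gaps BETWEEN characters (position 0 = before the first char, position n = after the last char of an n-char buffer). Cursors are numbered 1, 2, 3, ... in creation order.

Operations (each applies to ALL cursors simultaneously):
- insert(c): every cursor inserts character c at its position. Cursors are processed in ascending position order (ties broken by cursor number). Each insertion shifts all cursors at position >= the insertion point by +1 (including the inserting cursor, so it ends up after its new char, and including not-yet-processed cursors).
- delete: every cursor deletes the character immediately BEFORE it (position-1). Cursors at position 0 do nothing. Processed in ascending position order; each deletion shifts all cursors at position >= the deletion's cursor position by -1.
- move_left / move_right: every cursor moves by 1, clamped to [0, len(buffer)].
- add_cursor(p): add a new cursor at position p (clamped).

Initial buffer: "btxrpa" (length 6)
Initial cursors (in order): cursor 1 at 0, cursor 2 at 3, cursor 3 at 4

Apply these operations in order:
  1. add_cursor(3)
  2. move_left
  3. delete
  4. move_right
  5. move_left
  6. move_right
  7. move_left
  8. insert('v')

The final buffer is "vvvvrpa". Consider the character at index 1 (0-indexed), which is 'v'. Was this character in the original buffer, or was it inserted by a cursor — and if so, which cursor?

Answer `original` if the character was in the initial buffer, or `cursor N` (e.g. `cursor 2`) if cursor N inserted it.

After op 1 (add_cursor(3)): buffer="btxrpa" (len 6), cursors c1@0 c2@3 c4@3 c3@4, authorship ......
After op 2 (move_left): buffer="btxrpa" (len 6), cursors c1@0 c2@2 c4@2 c3@3, authorship ......
After op 3 (delete): buffer="rpa" (len 3), cursors c1@0 c2@0 c3@0 c4@0, authorship ...
After op 4 (move_right): buffer="rpa" (len 3), cursors c1@1 c2@1 c3@1 c4@1, authorship ...
After op 5 (move_left): buffer="rpa" (len 3), cursors c1@0 c2@0 c3@0 c4@0, authorship ...
After op 6 (move_right): buffer="rpa" (len 3), cursors c1@1 c2@1 c3@1 c4@1, authorship ...
After op 7 (move_left): buffer="rpa" (len 3), cursors c1@0 c2@0 c3@0 c4@0, authorship ...
After op 8 (insert('v')): buffer="vvvvrpa" (len 7), cursors c1@4 c2@4 c3@4 c4@4, authorship 1234...
Authorship (.=original, N=cursor N): 1 2 3 4 . . .
Index 1: author = 2

Answer: cursor 2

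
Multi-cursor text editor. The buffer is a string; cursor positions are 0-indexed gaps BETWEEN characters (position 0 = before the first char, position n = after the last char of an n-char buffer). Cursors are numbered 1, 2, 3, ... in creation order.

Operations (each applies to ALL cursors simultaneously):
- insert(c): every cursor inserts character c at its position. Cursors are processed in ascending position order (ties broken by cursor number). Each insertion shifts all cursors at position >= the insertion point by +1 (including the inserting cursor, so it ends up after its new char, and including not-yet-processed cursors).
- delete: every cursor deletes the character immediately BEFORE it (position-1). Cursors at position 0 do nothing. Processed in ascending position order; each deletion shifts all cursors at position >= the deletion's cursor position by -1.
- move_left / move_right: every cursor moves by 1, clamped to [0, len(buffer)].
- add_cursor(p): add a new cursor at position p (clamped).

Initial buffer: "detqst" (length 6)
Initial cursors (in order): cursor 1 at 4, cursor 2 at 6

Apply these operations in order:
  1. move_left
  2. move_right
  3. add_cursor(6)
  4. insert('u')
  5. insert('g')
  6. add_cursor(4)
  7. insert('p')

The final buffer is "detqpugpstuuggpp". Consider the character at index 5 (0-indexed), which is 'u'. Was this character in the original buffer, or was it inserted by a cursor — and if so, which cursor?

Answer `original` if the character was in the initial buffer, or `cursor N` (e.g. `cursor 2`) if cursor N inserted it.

Answer: cursor 1

Derivation:
After op 1 (move_left): buffer="detqst" (len 6), cursors c1@3 c2@5, authorship ......
After op 2 (move_right): buffer="detqst" (len 6), cursors c1@4 c2@6, authorship ......
After op 3 (add_cursor(6)): buffer="detqst" (len 6), cursors c1@4 c2@6 c3@6, authorship ......
After op 4 (insert('u')): buffer="detqustuu" (len 9), cursors c1@5 c2@9 c3@9, authorship ....1..23
After op 5 (insert('g')): buffer="detqugstuugg" (len 12), cursors c1@6 c2@12 c3@12, authorship ....11..2323
After op 6 (add_cursor(4)): buffer="detqugstuugg" (len 12), cursors c4@4 c1@6 c2@12 c3@12, authorship ....11..2323
After op 7 (insert('p')): buffer="detqpugpstuuggpp" (len 16), cursors c4@5 c1@8 c2@16 c3@16, authorship ....4111..232323
Authorship (.=original, N=cursor N): . . . . 4 1 1 1 . . 2 3 2 3 2 3
Index 5: author = 1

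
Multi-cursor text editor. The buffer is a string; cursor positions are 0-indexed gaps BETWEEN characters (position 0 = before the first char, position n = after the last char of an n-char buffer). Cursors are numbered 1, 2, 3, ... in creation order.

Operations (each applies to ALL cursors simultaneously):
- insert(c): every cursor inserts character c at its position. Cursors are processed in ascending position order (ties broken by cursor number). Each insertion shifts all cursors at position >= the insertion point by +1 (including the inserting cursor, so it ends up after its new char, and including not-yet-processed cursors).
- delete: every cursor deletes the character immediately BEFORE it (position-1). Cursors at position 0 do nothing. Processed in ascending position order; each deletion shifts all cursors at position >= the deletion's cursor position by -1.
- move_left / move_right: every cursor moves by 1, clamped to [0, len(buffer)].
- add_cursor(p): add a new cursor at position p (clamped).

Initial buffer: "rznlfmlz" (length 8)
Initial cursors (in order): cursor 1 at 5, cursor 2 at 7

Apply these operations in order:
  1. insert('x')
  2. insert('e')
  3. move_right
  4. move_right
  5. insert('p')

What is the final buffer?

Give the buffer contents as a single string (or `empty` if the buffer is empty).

After op 1 (insert('x')): buffer="rznlfxmlxz" (len 10), cursors c1@6 c2@9, authorship .....1..2.
After op 2 (insert('e')): buffer="rznlfxemlxez" (len 12), cursors c1@7 c2@11, authorship .....11..22.
After op 3 (move_right): buffer="rznlfxemlxez" (len 12), cursors c1@8 c2@12, authorship .....11..22.
After op 4 (move_right): buffer="rznlfxemlxez" (len 12), cursors c1@9 c2@12, authorship .....11..22.
After op 5 (insert('p')): buffer="rznlfxemlpxezp" (len 14), cursors c1@10 c2@14, authorship .....11..122.2

Answer: rznlfxemlpxezp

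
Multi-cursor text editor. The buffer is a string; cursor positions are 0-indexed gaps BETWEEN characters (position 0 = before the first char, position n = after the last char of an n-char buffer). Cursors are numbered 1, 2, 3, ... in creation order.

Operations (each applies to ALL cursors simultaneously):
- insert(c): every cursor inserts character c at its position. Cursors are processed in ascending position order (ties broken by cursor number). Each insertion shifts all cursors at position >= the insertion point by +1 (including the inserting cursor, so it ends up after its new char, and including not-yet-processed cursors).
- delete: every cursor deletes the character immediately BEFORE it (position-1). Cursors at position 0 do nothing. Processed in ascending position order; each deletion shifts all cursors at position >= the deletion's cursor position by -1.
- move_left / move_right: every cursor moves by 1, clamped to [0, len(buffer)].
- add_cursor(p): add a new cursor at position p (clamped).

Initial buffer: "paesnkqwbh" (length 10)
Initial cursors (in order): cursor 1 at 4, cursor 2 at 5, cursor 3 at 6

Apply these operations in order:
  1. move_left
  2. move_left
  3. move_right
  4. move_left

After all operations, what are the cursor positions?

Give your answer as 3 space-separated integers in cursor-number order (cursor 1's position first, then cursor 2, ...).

Answer: 2 3 4

Derivation:
After op 1 (move_left): buffer="paesnkqwbh" (len 10), cursors c1@3 c2@4 c3@5, authorship ..........
After op 2 (move_left): buffer="paesnkqwbh" (len 10), cursors c1@2 c2@3 c3@4, authorship ..........
After op 3 (move_right): buffer="paesnkqwbh" (len 10), cursors c1@3 c2@4 c3@5, authorship ..........
After op 4 (move_left): buffer="paesnkqwbh" (len 10), cursors c1@2 c2@3 c3@4, authorship ..........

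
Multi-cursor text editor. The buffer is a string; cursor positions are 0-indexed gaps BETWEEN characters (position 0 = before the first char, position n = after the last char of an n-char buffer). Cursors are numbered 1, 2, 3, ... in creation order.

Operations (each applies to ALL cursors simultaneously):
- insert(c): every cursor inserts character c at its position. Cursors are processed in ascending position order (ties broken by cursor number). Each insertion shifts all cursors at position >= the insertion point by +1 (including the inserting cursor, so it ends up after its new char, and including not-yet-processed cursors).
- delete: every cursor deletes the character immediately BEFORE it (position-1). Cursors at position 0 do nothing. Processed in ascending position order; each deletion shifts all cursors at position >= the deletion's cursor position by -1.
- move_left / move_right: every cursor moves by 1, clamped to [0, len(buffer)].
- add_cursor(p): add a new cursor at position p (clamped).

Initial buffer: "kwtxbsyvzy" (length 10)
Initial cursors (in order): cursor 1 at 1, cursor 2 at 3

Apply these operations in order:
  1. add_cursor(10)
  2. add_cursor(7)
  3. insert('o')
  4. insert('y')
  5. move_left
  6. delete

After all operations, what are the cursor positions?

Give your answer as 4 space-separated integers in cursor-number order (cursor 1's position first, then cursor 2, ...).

Answer: 1 4 13 9

Derivation:
After op 1 (add_cursor(10)): buffer="kwtxbsyvzy" (len 10), cursors c1@1 c2@3 c3@10, authorship ..........
After op 2 (add_cursor(7)): buffer="kwtxbsyvzy" (len 10), cursors c1@1 c2@3 c4@7 c3@10, authorship ..........
After op 3 (insert('o')): buffer="kowtoxbsyovzyo" (len 14), cursors c1@2 c2@5 c4@10 c3@14, authorship .1..2....4...3
After op 4 (insert('y')): buffer="koywtoyxbsyoyvzyoy" (len 18), cursors c1@3 c2@7 c4@13 c3@18, authorship .11..22....44...33
After op 5 (move_left): buffer="koywtoyxbsyoyvzyoy" (len 18), cursors c1@2 c2@6 c4@12 c3@17, authorship .11..22....44...33
After op 6 (delete): buffer="kywtyxbsyyvzyy" (len 14), cursors c1@1 c2@4 c4@9 c3@13, authorship .1..2....4...3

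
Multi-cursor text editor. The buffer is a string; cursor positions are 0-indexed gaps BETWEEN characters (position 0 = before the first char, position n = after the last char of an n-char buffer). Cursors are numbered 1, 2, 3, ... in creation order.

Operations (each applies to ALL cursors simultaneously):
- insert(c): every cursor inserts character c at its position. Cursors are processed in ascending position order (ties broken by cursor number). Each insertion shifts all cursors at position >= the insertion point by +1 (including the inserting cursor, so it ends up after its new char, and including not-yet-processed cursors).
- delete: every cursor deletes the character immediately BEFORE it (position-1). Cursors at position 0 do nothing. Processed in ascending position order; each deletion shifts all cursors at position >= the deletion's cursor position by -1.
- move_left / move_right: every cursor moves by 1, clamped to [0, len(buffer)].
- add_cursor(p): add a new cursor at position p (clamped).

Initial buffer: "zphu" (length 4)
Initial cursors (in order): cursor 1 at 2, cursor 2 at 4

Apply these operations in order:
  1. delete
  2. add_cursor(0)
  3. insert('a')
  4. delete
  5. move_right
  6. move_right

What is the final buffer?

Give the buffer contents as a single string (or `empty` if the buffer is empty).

After op 1 (delete): buffer="zh" (len 2), cursors c1@1 c2@2, authorship ..
After op 2 (add_cursor(0)): buffer="zh" (len 2), cursors c3@0 c1@1 c2@2, authorship ..
After op 3 (insert('a')): buffer="azaha" (len 5), cursors c3@1 c1@3 c2@5, authorship 3.1.2
After op 4 (delete): buffer="zh" (len 2), cursors c3@0 c1@1 c2@2, authorship ..
After op 5 (move_right): buffer="zh" (len 2), cursors c3@1 c1@2 c2@2, authorship ..
After op 6 (move_right): buffer="zh" (len 2), cursors c1@2 c2@2 c3@2, authorship ..

Answer: zh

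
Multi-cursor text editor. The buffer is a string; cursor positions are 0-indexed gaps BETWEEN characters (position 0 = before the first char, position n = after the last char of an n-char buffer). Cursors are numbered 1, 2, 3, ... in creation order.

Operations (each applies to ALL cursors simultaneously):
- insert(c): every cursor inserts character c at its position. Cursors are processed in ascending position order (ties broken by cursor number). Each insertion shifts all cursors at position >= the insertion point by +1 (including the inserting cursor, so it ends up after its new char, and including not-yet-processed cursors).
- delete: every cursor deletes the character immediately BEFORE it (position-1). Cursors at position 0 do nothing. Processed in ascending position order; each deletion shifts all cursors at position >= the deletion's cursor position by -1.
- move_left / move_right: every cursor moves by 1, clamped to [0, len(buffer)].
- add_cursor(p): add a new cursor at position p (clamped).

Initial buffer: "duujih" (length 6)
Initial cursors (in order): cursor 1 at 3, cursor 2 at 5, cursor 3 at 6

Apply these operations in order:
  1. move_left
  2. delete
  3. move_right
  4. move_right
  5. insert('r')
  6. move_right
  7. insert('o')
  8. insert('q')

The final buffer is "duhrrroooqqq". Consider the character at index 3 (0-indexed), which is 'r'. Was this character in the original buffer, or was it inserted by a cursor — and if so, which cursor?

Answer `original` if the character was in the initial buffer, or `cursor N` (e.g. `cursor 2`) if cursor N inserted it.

Answer: cursor 1

Derivation:
After op 1 (move_left): buffer="duujih" (len 6), cursors c1@2 c2@4 c3@5, authorship ......
After op 2 (delete): buffer="duh" (len 3), cursors c1@1 c2@2 c3@2, authorship ...
After op 3 (move_right): buffer="duh" (len 3), cursors c1@2 c2@3 c3@3, authorship ...
After op 4 (move_right): buffer="duh" (len 3), cursors c1@3 c2@3 c3@3, authorship ...
After op 5 (insert('r')): buffer="duhrrr" (len 6), cursors c1@6 c2@6 c3@6, authorship ...123
After op 6 (move_right): buffer="duhrrr" (len 6), cursors c1@6 c2@6 c3@6, authorship ...123
After op 7 (insert('o')): buffer="duhrrrooo" (len 9), cursors c1@9 c2@9 c3@9, authorship ...123123
After op 8 (insert('q')): buffer="duhrrroooqqq" (len 12), cursors c1@12 c2@12 c3@12, authorship ...123123123
Authorship (.=original, N=cursor N): . . . 1 2 3 1 2 3 1 2 3
Index 3: author = 1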